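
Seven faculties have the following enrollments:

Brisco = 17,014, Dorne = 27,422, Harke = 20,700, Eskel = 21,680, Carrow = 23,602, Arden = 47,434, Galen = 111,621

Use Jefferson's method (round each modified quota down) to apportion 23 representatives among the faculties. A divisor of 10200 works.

With modified divisor 10200: modified quotas Brisco 1.668, Dorne 2.688, Harke 2.029, Eskel 2.125, Carrow 2.314, Arden 4.650, Galen 10.943.
Rounding down: Brisco 1, Dorne 2, Harke 2, Eskel 2, Carrow 2, Arden 4, Galen 10 (total 23).

Brisco 1, Dorne 2, Harke 2, Eskel 2, Carrow 2, Arden 4, Galen 10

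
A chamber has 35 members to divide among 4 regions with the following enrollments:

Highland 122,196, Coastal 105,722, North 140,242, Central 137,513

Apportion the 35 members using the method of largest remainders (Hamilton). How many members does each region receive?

Total 505673; standard divisor 505673/35 ≈ 14447.8.
Standard quotas: Highland 8.4578, Coastal 7.3175, North 9.7068, Central 9.5179.
Lower quotas: Highland 8, Coastal 7, North 9, Central 9 (sum 33, leaving 2 seats).
Remainders in descending order: North 0.7068, Central 0.5179, Highland 0.4578, Coastal 0.3175.
Largest remainders: North, Central receive the extra seats.

Highland=8, Coastal=7, North=10, Central=10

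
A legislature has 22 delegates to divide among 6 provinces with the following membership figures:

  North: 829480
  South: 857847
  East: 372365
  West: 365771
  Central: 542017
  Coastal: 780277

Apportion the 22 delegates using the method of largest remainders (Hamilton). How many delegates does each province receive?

The standard divisor is 3747757/22 ≈ 170352.591.
Standard quotas: North 4.8692, South 5.0357, East 2.1858, West 2.1471, Central 3.1817, Coastal 4.5804.
Lower quotas: North 4, South 5, East 2, West 2, Central 3, Coastal 4 (sum 20, leaving 2 seats).
Remainders in descending order: North 0.8692, Coastal 0.5804, East 0.1858, Central 0.1817, West 0.1471, South 0.0357.
Largest remainders: North, Coastal receive the extra seats.

North 5, South 5, East 2, West 2, Central 3, Coastal 5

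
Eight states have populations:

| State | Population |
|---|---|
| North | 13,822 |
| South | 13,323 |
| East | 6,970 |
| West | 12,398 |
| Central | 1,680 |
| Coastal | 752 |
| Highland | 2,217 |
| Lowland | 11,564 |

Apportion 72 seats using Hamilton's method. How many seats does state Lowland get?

Total 62726; standard divisor 62726/72 ≈ 871.194.
Standard quotas: North 15.8656, South 15.2928, East 8.0005, West 14.2310, Central 1.9284, Coastal 0.8632, Highland 2.5448, Lowland 13.2737.
Lower quotas: North 15, South 15, East 8, West 14, Central 1, Coastal 0, Highland 2, Lowland 13 (sum 68, leaving 4 seats).
Remainders in descending order: Central 0.9284, North 0.8656, Coastal 0.8632, Highland 0.5448, South 0.2928, Lowland 0.2737, West 0.2310, East 0.0005.
The surplus seats go to Central, North, Coastal, Highland.
Lowland receives 13.

13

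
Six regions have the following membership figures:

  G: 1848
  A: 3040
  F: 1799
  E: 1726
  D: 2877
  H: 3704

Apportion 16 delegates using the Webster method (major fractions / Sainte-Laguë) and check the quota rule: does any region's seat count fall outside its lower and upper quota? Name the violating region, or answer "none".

Standard quotas: G 1.972, A 3.244, F 1.920, E 1.842, D 3.070, H 3.953.
Webster allocation: G 2, A 3, F 2, E 2, D 3, H 4.
Every allocation lies between the lower and upper quota.

none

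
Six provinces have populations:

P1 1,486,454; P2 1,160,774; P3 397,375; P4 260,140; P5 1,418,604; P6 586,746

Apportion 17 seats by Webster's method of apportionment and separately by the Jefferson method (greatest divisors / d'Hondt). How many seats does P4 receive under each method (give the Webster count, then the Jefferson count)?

Webster: P1 5, P2 4, P3 1, P4 1, P5 4, P6 2.
Jefferson: P1 5, P2 4, P3 1, P4 0, P5 5, P6 2.
P4 gets 1 under Webster and 0 under Jefferson.

1 and 0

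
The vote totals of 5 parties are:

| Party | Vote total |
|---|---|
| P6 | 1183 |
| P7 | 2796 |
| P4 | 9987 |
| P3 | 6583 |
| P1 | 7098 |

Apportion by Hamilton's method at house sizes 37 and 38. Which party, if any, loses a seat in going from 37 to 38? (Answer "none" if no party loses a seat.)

At 37 seats: P6 2, P7 4, P4 13, P3 9, P1 9.
At 38 seats: P6 1, P7 4, P4 14, P3 9, P1 10.
P6 drops from 2 to 1.

P6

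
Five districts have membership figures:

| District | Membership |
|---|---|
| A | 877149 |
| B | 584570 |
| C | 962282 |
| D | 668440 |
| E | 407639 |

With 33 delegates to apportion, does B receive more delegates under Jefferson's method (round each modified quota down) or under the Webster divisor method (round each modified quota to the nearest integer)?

Jefferson: A 9, B 5, C 9, D 6, E 4.
Webster: A 8, B 6, C 9, D 6, E 4.
B gets 5 under Jefferson and 6 under Webster.

Webster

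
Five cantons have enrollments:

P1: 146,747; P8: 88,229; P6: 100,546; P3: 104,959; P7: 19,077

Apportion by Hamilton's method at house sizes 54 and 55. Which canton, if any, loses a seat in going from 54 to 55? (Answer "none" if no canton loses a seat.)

P8

At 54 seats: P1 17, P8 11, P6 12, P3 12, P7 2.
At 55 seats: P1 18, P8 10, P6 12, P3 13, P7 2.
P8 drops from 11 to 10.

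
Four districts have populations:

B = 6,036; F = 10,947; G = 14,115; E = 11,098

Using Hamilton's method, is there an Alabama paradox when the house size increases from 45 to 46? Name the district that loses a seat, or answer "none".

At 45 seats: B 6, F 12, G 15, E 12.
At 46 seats: B 7, F 12, G 15, E 12.
No district's allocation decreased.

none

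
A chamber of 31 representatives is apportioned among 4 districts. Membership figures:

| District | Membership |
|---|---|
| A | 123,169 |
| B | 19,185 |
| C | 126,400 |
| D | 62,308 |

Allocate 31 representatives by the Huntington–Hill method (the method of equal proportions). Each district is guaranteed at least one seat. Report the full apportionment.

A 11; B 2; C 12; D 6

With divisor 10861: modified quotas A 11.340, B 1.766, C 11.638, D 5.737.
Geometric-mean thresholds: A √(11·12)=11.489, B √(1·2)=1.414, C √(11·12)=11.489, D √(5·6)=5.477.
Each quota rounded against its threshold gives A 11, B 2, C 12, D 6 (total 31).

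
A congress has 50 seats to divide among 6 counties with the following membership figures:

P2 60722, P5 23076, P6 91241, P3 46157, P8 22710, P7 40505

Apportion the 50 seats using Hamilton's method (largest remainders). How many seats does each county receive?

P2 11, P5 4, P6 16, P3 8, P8 4, P7 7

The standard divisor is 284411/50 ≈ 5688.22.
Standard quotas: P2 10.6750, P5 4.0568, P6 16.0403, P3 8.1145, P8 3.9925, P7 7.1209.
Lower quotas: P2 10, P5 4, P6 16, P3 8, P8 3, P7 7 (sum 48, leaving 2 seats).
Remainders in descending order: P8 0.9925, P2 0.6750, P7 0.1209, P3 0.1145, P5 0.0568, P6 0.0403.
Largest remainders: P8, P2 receive the extra seats.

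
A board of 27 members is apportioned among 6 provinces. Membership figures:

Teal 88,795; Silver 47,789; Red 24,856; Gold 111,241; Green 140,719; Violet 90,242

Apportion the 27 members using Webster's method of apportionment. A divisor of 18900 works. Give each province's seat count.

With modified divisor 18900: modified quotas Teal 4.698, Silver 2.529, Red 1.315, Gold 5.886, Green 7.445, Violet 4.775.
Rounding to the nearest integer: Teal 5, Silver 3, Red 1, Gold 6, Green 7, Violet 5 (total 27).

Teal=5, Silver=3, Red=1, Gold=6, Green=7, Violet=5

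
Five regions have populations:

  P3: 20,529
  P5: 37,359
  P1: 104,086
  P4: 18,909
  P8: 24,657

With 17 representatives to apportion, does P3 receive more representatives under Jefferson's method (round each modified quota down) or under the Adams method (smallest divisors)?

Jefferson: P3 1, P5 3, P1 10, P4 1, P8 2.
Adams: P3 2, P5 3, P1 8, P4 2, P8 2.
P3 gets 1 under Jefferson and 2 under Adams.

Adams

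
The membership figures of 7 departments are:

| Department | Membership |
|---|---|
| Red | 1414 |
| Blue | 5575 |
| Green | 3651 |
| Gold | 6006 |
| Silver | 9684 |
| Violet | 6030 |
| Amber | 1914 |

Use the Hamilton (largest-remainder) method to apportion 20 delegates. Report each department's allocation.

Standard divisor: 34274 ÷ 20 ≈ 1713.7.
Standard quotas: Red 0.8251, Blue 3.2532, Green 2.1305, Gold 3.5047, Silver 5.6509, Violet 3.5187, Amber 1.1169.
Lower quotas: Red 0, Blue 3, Green 2, Gold 3, Silver 5, Violet 3, Amber 1 (sum 17, leaving 3 seats).
Remainders in descending order: Red 0.8251, Silver 0.6509, Violet 0.5187, Gold 0.5047, Blue 0.2532, Green 0.1305, Amber 0.1169.
The surplus seats go to Red, Silver, Violet.

Red=1; Blue=3; Green=2; Gold=3; Silver=6; Violet=4; Amber=1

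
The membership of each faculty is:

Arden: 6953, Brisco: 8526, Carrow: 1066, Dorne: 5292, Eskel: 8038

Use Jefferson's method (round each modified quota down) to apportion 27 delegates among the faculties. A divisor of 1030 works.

Arden=6, Brisco=8, Carrow=1, Dorne=5, Eskel=7

With modified divisor 1030: modified quotas Arden 6.750, Brisco 8.278, Carrow 1.035, Dorne 5.138, Eskel 7.804.
Rounding down: Arden 6, Brisco 8, Carrow 1, Dorne 5, Eskel 7 (total 27).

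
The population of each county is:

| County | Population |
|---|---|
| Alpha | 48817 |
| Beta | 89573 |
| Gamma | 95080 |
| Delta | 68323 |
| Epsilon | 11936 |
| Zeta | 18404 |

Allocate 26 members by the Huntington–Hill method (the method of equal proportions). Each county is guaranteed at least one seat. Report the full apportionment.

With divisor 12860: modified quotas Alpha 3.796, Beta 6.965, Gamma 7.393, Delta 5.313, Epsilon 0.928, Zeta 1.431.
Geometric-mean thresholds: Alpha √(3·4)=3.464, Beta √(6·7)=6.481, Gamma √(7·8)=7.483, Delta √(5·6)=5.477, Epsilon (min 1), Zeta √(1·2)=1.414.
Each quota rounded against its threshold gives Alpha 4, Beta 7, Gamma 7, Delta 5, Epsilon 1, Zeta 2 (total 26).

Alpha 4; Beta 7; Gamma 7; Delta 5; Epsilon 1; Zeta 2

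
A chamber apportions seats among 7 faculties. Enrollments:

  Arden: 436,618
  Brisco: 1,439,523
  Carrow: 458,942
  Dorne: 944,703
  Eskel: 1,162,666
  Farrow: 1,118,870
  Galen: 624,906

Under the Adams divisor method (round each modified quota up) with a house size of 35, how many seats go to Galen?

4

Standard divisor 6186228/35 ≈ 176749.371; standard quotas: Arden 2.470, Brisco 8.144, Carrow 2.597, Dorne 5.345, Eskel 6.578, Farrow 6.330, Galen 3.536.
Rounding up gives 3, 9, 3, 6, 7, 7, 4 = 39 seats, so the divisor must be adjusted.
With modified divisor 199700: modified quotas Arden 2.186, Brisco 7.208, Carrow 2.298, Dorne 4.731, Eskel 5.822, Farrow 5.603, Galen 3.129.
Rounding up: Arden 3, Brisco 8, Carrow 3, Dorne 5, Eskel 6, Farrow 6, Galen 4 (total 35).
Galen receives 4.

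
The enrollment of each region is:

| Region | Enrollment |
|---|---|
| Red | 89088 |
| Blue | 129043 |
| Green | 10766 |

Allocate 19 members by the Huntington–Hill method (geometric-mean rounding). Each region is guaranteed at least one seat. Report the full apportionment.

With divisor 12104: modified quotas Red 7.360, Blue 10.661, Green 0.889.
Geometric-mean thresholds: Red √(7·8)=7.483, Blue √(10·11)=10.488, Green (min 1).
Each quota rounded against its threshold gives Red 7, Blue 11, Green 1 (total 19).

Red 7, Blue 11, Green 1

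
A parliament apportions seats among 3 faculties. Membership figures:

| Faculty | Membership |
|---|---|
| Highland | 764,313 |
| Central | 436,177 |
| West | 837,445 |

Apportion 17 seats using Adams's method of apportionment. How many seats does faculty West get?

7

Standard divisor 2037935/17 ≈ 119878.529; standard quotas: Highland 6.376, Central 3.638, West 6.986.
Rounding up gives 7, 4, 7 = 18 seats, so the divisor must be adjusted.
With modified divisor 133500: modified quotas Highland 5.725, Central 3.267, West 6.273.
Rounding up: Highland 6, Central 4, West 7 (total 17).
West receives 7.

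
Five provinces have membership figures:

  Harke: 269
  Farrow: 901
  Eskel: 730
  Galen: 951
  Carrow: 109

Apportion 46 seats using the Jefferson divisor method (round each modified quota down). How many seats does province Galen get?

15

Standard divisor 2960/46 ≈ 64.348; standard quotas: Harke 4.180, Farrow 14.002, Eskel 11.345, Galen 14.779, Carrow 1.694.
Rounding down gives 4, 14, 11, 14, 1 = 44 seats, so the divisor must be adjusted.
With modified divisor 60.5: modified quotas Harke 4.446, Farrow 14.893, Eskel 12.066, Galen 15.719, Carrow 1.802.
Rounding down: Harke 4, Farrow 14, Eskel 12, Galen 15, Carrow 1 (total 46).
Galen receives 15.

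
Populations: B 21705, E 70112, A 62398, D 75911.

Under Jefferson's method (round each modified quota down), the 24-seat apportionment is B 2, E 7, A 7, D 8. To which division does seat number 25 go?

E

Priority for the next seat is population ÷ (current seats + 1).
Priorities: B 7235.000, E 8764.000, A 7799.750, D 8434.556.
Highest priority: E.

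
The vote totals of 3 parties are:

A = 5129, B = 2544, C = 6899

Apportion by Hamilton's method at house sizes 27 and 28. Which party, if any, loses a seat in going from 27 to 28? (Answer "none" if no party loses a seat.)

none

At 27 seats: A 9, B 5, C 13.
At 28 seats: A 10, B 5, C 13.
No party's allocation decreased.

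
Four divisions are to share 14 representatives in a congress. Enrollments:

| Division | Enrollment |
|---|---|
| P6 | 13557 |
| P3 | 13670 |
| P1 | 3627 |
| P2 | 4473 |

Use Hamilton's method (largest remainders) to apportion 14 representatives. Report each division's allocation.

Total 35327; standard divisor 35327/14 ≈ 2523.357.
Standard quotas: P6 5.3726, P3 5.4174, P1 1.4374, P2 1.7726.
Lower quotas: P6 5, P3 5, P1 1, P2 1 (sum 12, leaving 2 seats).
Remainders in descending order: P2 0.7726, P1 0.4374, P3 0.4174, P6 0.3726.
Largest remainders: P2, P1 receive the extra seats.

P6 5, P3 5, P1 2, P2 2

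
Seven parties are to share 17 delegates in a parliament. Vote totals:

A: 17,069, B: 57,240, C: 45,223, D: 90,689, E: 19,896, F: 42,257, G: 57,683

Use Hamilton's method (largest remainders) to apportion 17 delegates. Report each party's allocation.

A: 1; B: 3; C: 2; D: 5; E: 1; F: 2; G: 3

Total 330057; standard divisor 330057/17 ≈ 19415.118.
Standard quotas: A 0.8792, B 2.9482, C 2.3293, D 4.6711, E 1.0248, F 2.1765, G 2.9710.
Lower quotas: A 0, B 2, C 2, D 4, E 1, F 2, G 2 (sum 13, leaving 4 seats).
Remainders in descending order: G 0.9710, B 0.9482, A 0.8792, D 0.6711, C 0.3293, F 0.1765, E 0.0248.
Largest remainders: G, B, A, D receive the extra seats.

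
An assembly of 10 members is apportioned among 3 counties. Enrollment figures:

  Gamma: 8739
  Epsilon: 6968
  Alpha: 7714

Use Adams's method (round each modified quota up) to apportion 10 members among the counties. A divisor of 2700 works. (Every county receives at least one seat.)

With modified divisor 2700: modified quotas Gamma 3.237, Epsilon 2.581, Alpha 2.857.
Rounding up: Gamma 4, Epsilon 3, Alpha 3 (total 10).

Gamma: 4; Epsilon: 3; Alpha: 3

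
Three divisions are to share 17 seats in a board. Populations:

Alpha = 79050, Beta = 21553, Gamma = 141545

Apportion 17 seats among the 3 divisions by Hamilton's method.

Alpha 6, Beta 1, Gamma 10

Total 242148; standard divisor 242148/17 = 14244.
Standard quotas: Alpha 5.5497, Beta 1.5131, Gamma 9.9372.
Lower quotas: Alpha 5, Beta 1, Gamma 9 (sum 15, leaving 2 seats).
Remainders in descending order: Gamma 0.9372, Alpha 0.5497, Beta 0.5131.
The surplus seats go to Gamma, Alpha.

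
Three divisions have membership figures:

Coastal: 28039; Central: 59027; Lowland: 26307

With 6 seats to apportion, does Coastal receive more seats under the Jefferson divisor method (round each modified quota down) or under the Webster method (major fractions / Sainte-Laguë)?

Jefferson: Coastal 1, Central 4, Lowland 1.
Webster: Coastal 2, Central 3, Lowland 1.
Coastal gets 1 under Jefferson and 2 under Webster.

Webster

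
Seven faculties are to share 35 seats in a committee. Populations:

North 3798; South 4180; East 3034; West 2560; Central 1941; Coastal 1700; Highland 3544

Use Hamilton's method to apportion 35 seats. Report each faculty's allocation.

North=7, South=7, East=5, West=4, Central=3, Coastal=3, Highland=6

Standard divisor: 20757 ÷ 35 ≈ 593.057.
Standard quotas: North 6.404, South 7.048, East 5.116, West 4.317, Central 3.273, Coastal 2.867, Highland 5.976.
Lower quotas: North 6, South 7, East 5, West 4, Central 3, Coastal 2, Highland 5 (sum 32, leaving 3 seats).
Remainders in descending order: Highland 0.976, Coastal 0.867, North 0.404, West 0.317, Central 0.273, East 0.116, South 0.048.
Largest remainders: Highland, Coastal, North receive the extra seats.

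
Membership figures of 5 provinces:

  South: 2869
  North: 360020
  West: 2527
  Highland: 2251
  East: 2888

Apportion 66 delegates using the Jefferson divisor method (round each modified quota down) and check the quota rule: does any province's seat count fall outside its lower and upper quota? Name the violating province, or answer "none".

North

Standard quotas: South 0.511, North 64.124, West 0.450, Highland 0.401, East 0.514.
Jefferson allocation: South 0, North 66, West 0, Highland 0, East 0.
North has quota 64.124 (lower 64, upper 65) but receives 66 — outside the quota interval.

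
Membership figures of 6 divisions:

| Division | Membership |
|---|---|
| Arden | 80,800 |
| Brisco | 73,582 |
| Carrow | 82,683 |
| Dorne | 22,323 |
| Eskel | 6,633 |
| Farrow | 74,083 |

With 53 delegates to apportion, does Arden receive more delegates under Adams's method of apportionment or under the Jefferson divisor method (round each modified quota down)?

Adams: Arden 12, Brisco 11, Carrow 13, Dorne 4, Eskel 1, Farrow 12.
Jefferson: Arden 13, Brisco 11, Carrow 13, Dorne 3, Eskel 1, Farrow 12.
Arden gets 12 under Adams and 13 under Jefferson.

Jefferson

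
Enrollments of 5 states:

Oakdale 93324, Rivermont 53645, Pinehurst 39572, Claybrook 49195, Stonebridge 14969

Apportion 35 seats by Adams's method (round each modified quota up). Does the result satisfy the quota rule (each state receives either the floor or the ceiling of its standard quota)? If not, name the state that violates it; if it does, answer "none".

none

Standard quotas: Oakdale 13.029, Rivermont 7.489, Pinehurst 5.525, Claybrook 6.868, Stonebridge 2.090.
Adams allocation: Oakdale 13, Rivermont 7, Pinehurst 6, Claybrook 7, Stonebridge 2.
Every allocation lies between the lower and upper quota.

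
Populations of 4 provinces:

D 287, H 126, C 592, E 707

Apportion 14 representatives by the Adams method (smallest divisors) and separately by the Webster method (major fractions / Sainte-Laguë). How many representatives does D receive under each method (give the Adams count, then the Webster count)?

3 and 2

Adams: D 3, H 1, C 5, E 5.
Webster: D 2, H 1, C 5, E 6.
D gets 3 under Adams and 2 under Webster.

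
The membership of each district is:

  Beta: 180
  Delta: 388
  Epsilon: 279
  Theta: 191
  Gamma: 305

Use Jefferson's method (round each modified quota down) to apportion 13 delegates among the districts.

Standard divisor 1343/13 ≈ 103.308; standard quotas: Beta 1.742, Delta 3.756, Epsilon 2.701, Theta 1.849, Gamma 2.952.
Rounding down gives 1, 3, 2, 1, 2 = 9 seats, so the divisor must be adjusted.
With modified divisor 92: modified quotas Beta 1.957, Delta 4.217, Epsilon 3.033, Theta 2.076, Gamma 3.315.
Rounding down: Beta 1, Delta 4, Epsilon 3, Theta 2, Gamma 3 (total 13).

Beta: 1; Delta: 4; Epsilon: 3; Theta: 2; Gamma: 3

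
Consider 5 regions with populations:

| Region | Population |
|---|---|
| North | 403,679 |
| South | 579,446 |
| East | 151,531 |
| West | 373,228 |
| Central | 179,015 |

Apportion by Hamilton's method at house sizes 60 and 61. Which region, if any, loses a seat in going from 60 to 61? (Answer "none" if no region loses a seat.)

East

At 60 seats: North 14, South 21, East 6, West 13, Central 6.
At 61 seats: North 15, South 21, East 5, West 14, Central 6.
East drops from 6 to 5.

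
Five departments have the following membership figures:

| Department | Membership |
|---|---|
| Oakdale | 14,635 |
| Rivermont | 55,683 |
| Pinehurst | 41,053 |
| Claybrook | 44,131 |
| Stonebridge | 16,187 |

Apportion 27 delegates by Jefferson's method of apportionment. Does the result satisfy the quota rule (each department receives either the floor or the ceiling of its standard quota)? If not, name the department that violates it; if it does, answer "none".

Standard quotas: Oakdale 2.302, Rivermont 8.757, Pinehurst 6.456, Claybrook 6.940, Stonebridge 2.546.
Jefferson allocation: Oakdale 2, Rivermont 9, Pinehurst 7, Claybrook 7, Stonebridge 2.
Every allocation lies between the lower and upper quota.

none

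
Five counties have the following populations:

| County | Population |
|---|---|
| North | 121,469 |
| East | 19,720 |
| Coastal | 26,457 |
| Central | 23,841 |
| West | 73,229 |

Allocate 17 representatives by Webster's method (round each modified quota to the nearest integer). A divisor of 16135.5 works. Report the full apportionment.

With modified divisor 16135.5: modified quotas North 7.528, East 1.222, Coastal 1.640, Central 1.478, West 4.538.
Rounding to the nearest integer: North 8, East 1, Coastal 2, Central 1, West 5 (total 17).

North=8; East=1; Coastal=2; Central=1; West=5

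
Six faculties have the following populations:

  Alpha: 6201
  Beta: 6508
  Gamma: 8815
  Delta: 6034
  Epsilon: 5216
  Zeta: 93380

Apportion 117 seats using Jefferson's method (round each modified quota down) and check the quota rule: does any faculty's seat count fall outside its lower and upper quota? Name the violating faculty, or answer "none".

Standard quotas: Alpha 5.751, Beta 6.036, Gamma 8.175, Delta 5.596, Epsilon 4.838, Zeta 86.604.
Jefferson allocation: Alpha 5, Beta 6, Gamma 8, Delta 5, Epsilon 4, Zeta 89.
Zeta has quota 86.604 (lower 86, upper 87) but receives 89 — outside the quota interval.

Zeta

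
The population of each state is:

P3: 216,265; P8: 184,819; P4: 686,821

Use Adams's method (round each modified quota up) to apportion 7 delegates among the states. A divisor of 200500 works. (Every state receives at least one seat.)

P3=2, P8=1, P4=4

With modified divisor 200500: modified quotas P3 1.079, P8 0.922, P4 3.426.
Rounding up: P3 2, P8 1, P4 4 (total 7).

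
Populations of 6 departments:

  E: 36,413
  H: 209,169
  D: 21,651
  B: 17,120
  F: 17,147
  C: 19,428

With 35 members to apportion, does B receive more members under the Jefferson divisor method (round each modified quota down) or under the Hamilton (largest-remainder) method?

Jefferson: E 4, H 24, D 2, B 1, F 2, C 2.
Hamilton: E 4, H 23, D 2, B 2, F 2, C 2.
B gets 1 under Jefferson and 2 under Hamilton.

Hamilton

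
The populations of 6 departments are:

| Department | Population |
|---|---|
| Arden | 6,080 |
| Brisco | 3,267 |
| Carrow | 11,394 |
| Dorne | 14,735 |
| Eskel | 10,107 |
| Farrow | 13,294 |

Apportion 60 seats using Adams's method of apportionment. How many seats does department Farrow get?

Standard divisor 58877/60 ≈ 981.283; standard quotas: Arden 6.196, Brisco 3.329, Carrow 11.611, Dorne 15.016, Eskel 10.300, Farrow 13.548.
Rounding up gives 7, 4, 12, 16, 11, 14 = 64 seats, so the divisor must be adjusted.
With modified divisor 1030: modified quotas Arden 5.903, Brisco 3.172, Carrow 11.062, Dorne 14.306, Eskel 9.813, Farrow 12.907.
Rounding up: Arden 6, Brisco 4, Carrow 12, Dorne 15, Eskel 10, Farrow 13 (total 60).
Farrow receives 13.

13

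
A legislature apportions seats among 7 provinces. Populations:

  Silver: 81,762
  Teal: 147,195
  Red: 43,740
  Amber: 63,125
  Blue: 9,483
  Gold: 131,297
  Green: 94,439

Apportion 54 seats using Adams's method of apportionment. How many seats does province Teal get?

Standard divisor 571041/54 ≈ 10574.833; standard quotas: Silver 7.732, Teal 13.919, Red 4.136, Amber 5.969, Blue 0.897, Gold 12.416, Green 8.931.
Rounding up gives 8, 14, 5, 6, 1, 13, 9 = 56 seats, so the divisor must be adjusted.
With modified divisor 11100: modified quotas Silver 7.366, Teal 13.261, Red 3.941, Amber 5.687, Blue 0.854, Gold 11.829, Green 8.508.
Rounding up: Silver 8, Teal 14, Red 4, Amber 6, Blue 1, Gold 12, Green 9 (total 54).
Teal receives 14.

14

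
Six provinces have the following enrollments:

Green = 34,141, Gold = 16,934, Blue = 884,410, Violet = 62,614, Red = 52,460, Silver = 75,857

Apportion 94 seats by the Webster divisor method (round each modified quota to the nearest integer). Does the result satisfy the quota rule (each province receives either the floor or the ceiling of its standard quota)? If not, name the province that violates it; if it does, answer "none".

Blue

Standard quotas: Green 2.849, Gold 1.413, Blue 73.804, Violet 5.225, Red 4.378, Silver 6.330.
Webster allocation: Green 3, Gold 1, Blue 75, Violet 5, Red 4, Silver 6.
Blue has quota 73.804 (lower 73, upper 74) but receives 75 — outside the quota interval.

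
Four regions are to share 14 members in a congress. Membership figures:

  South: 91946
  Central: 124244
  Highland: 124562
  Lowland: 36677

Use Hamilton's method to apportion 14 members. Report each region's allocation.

The standard divisor is 377429/14 ≈ 26959.214.
Standard quotas: South 3.4106, Central 4.6086, Highland 4.6204, Lowland 1.3605.
Lower quotas: South 3, Central 4, Highland 4, Lowland 1 (sum 12, leaving 2 seats).
Remainders in descending order: Highland 0.6204, Central 0.6086, South 0.4106, Lowland 0.3605.
The surplus seats go to Highland, Central.

South=3, Central=5, Highland=5, Lowland=1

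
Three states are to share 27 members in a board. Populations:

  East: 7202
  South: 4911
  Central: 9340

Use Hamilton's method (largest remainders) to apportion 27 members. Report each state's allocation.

East 9, South 6, Central 12

The standard divisor is 21453/27 ≈ 794.556.
Standard quotas: East 9.0642, South 6.1808, Central 11.7550.
Lower quotas: East 9, South 6, Central 11 (sum 26, leaving 1 seat).
Remainders in descending order: Central 0.7550, South 0.1808, East 0.0642.
Largest remainder: Central receives the extra seat.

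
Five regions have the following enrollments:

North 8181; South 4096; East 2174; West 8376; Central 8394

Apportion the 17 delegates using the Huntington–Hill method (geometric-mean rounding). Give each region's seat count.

With divisor 1851: modified quotas North 4.420, South 2.213, East 1.175, West 4.525, Central 4.535.
Geometric-mean thresholds: North √(4·5)=4.472, South √(2·3)=2.449, East √(1·2)=1.414, West √(4·5)=4.472, Central √(4·5)=4.472.
Each quota rounded against its threshold gives North 4, South 2, East 1, West 5, Central 5 (total 17).

North=4, South=2, East=1, West=5, Central=5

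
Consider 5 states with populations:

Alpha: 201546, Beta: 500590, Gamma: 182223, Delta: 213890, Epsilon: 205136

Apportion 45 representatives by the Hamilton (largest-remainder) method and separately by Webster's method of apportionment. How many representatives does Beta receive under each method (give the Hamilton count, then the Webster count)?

Hamilton: Alpha 7, Beta 17, Gamma 6, Delta 8, Epsilon 7.
Webster: Alpha 7, Beta 18, Gamma 6, Delta 7, Epsilon 7.
Beta gets 17 under Hamilton and 18 under Webster.

17 and 18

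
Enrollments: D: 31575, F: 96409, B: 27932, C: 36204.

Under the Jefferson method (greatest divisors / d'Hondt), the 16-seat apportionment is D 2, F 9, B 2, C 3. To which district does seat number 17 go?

D

Priority for the next seat is population ÷ (current seats + 1).
Priorities: D 10525.000, F 9640.900, B 9310.667, C 9051.000.
Highest priority: D.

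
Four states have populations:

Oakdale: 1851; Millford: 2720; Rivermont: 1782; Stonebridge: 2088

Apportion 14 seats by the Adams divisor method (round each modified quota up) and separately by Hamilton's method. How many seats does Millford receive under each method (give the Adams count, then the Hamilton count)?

4 and 5

Adams: Oakdale 3, Millford 4, Rivermont 3, Stonebridge 4.
Hamilton: Oakdale 3, Millford 5, Rivermont 3, Stonebridge 3.
Millford gets 4 under Adams and 5 under Hamilton.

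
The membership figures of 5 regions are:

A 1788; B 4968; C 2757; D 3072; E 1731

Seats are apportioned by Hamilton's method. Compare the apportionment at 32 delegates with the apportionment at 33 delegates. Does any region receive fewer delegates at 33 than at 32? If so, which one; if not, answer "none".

none

At 32 seats: A 4, B 11, C 6, D 7, E 4.
At 33 seats: A 4, B 12, C 6, D 7, E 4.
No region's allocation decreased.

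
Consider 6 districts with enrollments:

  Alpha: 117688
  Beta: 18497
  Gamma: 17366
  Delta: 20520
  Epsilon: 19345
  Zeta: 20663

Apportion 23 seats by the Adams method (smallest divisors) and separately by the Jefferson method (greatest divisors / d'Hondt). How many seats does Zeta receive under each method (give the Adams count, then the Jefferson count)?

Adams: Alpha 12, Beta 2, Gamma 2, Delta 2, Epsilon 2, Zeta 3.
Jefferson: Alpha 13, Beta 2, Gamma 2, Delta 2, Epsilon 2, Zeta 2.
Zeta gets 3 under Adams and 2 under Jefferson.

3 and 2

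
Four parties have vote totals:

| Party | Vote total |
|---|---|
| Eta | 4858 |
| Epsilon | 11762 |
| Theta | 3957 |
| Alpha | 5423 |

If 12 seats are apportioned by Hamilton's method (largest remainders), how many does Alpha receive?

3

The standard divisor is 26000/12 ≈ 2166.667.
Standard quotas: Eta 2.2422, Epsilon 5.4286, Theta 1.8263, Alpha 2.5029.
Lower quotas: Eta 2, Epsilon 5, Theta 1, Alpha 2 (sum 10, leaving 2 seats).
Remainders in descending order: Theta 0.8263, Alpha 0.5029, Epsilon 0.4286, Eta 0.2422.
Largest remainders: Theta, Alpha receive the extra seats.
Alpha receives 3.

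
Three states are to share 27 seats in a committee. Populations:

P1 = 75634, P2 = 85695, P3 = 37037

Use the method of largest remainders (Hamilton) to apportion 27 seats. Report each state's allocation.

Standard divisor: 198366 ÷ 27 ≈ 7346.889.
Standard quotas: P1 10.2947, P2 11.6641, P3 5.0412.
Lower quotas: P1 10, P2 11, P3 5 (sum 26, leaving 1 seat).
Remainders in descending order: P2 0.6641, P1 0.2947, P3 0.0412.
Largest remainder: P2 receives the extra seat.

P1 10, P2 12, P3 5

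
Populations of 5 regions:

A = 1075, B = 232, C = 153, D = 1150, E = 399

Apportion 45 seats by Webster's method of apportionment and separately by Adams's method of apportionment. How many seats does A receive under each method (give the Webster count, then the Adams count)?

Webster: A 16, B 4, C 2, D 17, E 6.
Adams: A 15, B 4, C 3, D 17, E 6.
A gets 16 under Webster and 15 under Adams.

16 and 15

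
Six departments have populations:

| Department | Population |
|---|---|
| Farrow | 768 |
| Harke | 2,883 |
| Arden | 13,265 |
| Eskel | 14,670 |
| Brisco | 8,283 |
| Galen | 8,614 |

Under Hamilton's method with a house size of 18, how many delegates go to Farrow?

Total 48483; standard divisor 48483/18 ≈ 2693.5.
Standard quotas: Farrow 0.2851, Harke 1.0704, Arden 4.9248, Eskel 5.4464, Brisco 3.0752, Galen 3.1981.
Lower quotas: Farrow 0, Harke 1, Arden 4, Eskel 5, Brisco 3, Galen 3 (sum 16, leaving 2 seats).
Remainders in descending order: Arden 0.9248, Eskel 0.4464, Farrow 0.2851, Galen 0.1981, Brisco 0.0752, Harke 0.0704.
Largest remainders: Arden, Eskel receive the extra seats.
Farrow receives 0.

0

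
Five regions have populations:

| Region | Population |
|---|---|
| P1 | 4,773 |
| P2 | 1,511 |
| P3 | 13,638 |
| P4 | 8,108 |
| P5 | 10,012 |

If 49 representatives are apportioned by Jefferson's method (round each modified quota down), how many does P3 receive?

Standard divisor 38042/49 ≈ 776.367; standard quotas: P1 6.148, P2 1.946, P3 17.566, P4 10.444, P5 12.896.
Rounding down gives 6, 1, 17, 10, 12 = 46 seats, so the divisor must be adjusted.
With modified divisor 746: modified quotas P1 6.398, P2 2.025, P3 18.282, P4 10.869, P5 13.421.
Rounding down: P1 6, P2 2, P3 18, P4 10, P5 13 (total 49).
P3 receives 18.

18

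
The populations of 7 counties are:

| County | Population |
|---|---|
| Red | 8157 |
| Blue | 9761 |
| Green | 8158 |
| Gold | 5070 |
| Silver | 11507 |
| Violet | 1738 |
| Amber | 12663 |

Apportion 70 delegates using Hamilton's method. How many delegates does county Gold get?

Standard divisor: 57054 ÷ 70 ≈ 815.057.
Standard quotas: Red 10.0079, Blue 11.9758, Green 10.0091, Gold 6.2204, Silver 14.1180, Violet 2.1324, Amber 15.5363.
Lower quotas: Red 10, Blue 11, Green 10, Gold 6, Silver 14, Violet 2, Amber 15 (sum 68, leaving 2 seats).
Remainders in descending order: Blue 0.9758, Amber 0.5363, Gold 0.2204, Violet 0.1324, Silver 0.1180, Green 0.0091, Red 0.0079.
The surplus seats go to Blue, Amber.
Gold receives 6.

6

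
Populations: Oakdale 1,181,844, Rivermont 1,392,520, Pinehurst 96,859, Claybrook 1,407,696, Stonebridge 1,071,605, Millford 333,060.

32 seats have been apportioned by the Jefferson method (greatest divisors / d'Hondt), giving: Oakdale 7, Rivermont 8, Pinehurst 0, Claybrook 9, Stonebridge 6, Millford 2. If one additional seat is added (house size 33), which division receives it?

Priority for the next seat is population ÷ (current seats + 1).
Priorities: Oakdale 147730.500, Rivermont 154724.444, Pinehurst 96859.000, Claybrook 140769.600, Stonebridge 153086.429, Millford 111020.000.
Highest priority: Rivermont.

Rivermont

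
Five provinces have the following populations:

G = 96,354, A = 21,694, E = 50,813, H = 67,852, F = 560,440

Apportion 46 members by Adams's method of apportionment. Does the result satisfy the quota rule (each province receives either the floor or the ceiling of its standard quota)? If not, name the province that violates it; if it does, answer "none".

Standard quotas: G 5.560, A 1.252, E 2.932, H 3.915, F 32.340.
Adams allocation: G 6, A 2, E 3, H 4, F 31.
F has quota 32.340 (lower 32, upper 33) but receives 31 — outside the quota interval.

F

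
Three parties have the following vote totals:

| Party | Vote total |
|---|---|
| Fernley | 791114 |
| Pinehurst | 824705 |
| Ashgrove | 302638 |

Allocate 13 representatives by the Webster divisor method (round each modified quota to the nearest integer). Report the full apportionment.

Standard divisor 1918457/13 ≈ 147573.615; standard quotas: Fernley 5.361, Pinehurst 5.588, Ashgrove 2.051.
Rounding to the nearest integer gives Fernley 5, Pinehurst 6, Ashgrove 2 — total 13, matching the house size, so no adjustment is needed.

Fernley=5, Pinehurst=6, Ashgrove=2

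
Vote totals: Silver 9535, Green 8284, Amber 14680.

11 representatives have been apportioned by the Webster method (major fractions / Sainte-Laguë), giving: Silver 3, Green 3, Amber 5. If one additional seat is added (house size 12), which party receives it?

Priority for the next seat is population ÷ (current seats + 0.5).
Priorities: Silver 2724.286, Green 2366.857, Amber 2669.091.
Highest priority: Silver.

Silver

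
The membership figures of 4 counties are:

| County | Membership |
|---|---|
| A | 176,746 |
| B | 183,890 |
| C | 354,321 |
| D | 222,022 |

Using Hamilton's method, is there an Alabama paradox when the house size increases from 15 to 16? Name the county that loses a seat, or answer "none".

At 15 seats: A 3, B 3, C 6, D 3.
At 16 seats: A 3, B 3, C 6, D 4.
No county's allocation decreased.

none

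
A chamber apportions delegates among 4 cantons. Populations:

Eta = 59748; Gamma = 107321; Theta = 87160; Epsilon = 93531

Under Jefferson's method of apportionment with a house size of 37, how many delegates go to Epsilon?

Standard divisor 347760/37 ≈ 9398.919; standard quotas: Eta 6.357, Gamma 11.418, Theta 9.273, Epsilon 9.951.
Rounding down gives 6, 11, 9, 9 = 35 seats, so the divisor must be adjusted.
With modified divisor 8800: modified quotas Eta 6.790, Gamma 12.196, Theta 9.905, Epsilon 10.629.
Rounding down: Eta 6, Gamma 12, Theta 9, Epsilon 10 (total 37).
Epsilon receives 10.

10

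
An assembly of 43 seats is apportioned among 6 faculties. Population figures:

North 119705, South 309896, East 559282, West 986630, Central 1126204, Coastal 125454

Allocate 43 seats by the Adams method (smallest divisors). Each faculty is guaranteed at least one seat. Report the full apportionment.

North=2, South=4, East=7, West=13, Central=15, Coastal=2

Standard divisor 3227171/43 ≈ 75050.488; standard quotas: North 1.595, South 4.129, East 7.452, West 13.146, Central 15.006, Coastal 1.672.
Rounding up gives 2, 5, 8, 14, 16, 2 = 47 seats, so the divisor must be adjusted.
With modified divisor 80200: modified quotas North 1.493, South 3.864, East 6.974, West 12.302, Central 14.042, Coastal 1.564.
Rounding up: North 2, South 4, East 7, West 13, Central 15, Coastal 2 (total 43).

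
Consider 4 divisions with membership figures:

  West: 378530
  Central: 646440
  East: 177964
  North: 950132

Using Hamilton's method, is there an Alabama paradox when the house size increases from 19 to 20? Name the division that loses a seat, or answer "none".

At 19 seats: West 3, Central 6, East 2, North 8.
At 20 seats: West 3, Central 6, East 2, North 9.
No division's allocation decreased.

none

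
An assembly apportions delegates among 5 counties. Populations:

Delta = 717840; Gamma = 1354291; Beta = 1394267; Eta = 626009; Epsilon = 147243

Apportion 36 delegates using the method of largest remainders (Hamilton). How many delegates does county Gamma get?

12

Standard divisor: 4239650 ÷ 36 ≈ 117768.056.
Standard quotas: Delta 6.0954, Gamma 11.4996, Beta 11.8391, Eta 5.3156, Epsilon 1.2503.
Lower quotas: Delta 6, Gamma 11, Beta 11, Eta 5, Epsilon 1 (sum 34, leaving 2 seats).
Remainders in descending order: Beta 0.8391, Gamma 0.4996, Eta 0.3156, Epsilon 0.2503, Delta 0.0954.
The surplus seats go to Beta, Gamma.
Gamma receives 12.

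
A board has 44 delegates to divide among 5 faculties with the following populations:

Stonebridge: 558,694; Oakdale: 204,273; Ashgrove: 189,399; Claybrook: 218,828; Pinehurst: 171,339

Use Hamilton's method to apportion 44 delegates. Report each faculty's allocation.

Stonebridge 18, Oakdale 7, Ashgrove 6, Claybrook 7, Pinehurst 6

The standard divisor is 1342533/44 ≈ 30512.114.
Standard quotas: Stonebridge 18.3106, Oakdale 6.6948, Ashgrove 6.2073, Claybrook 7.1718, Pinehurst 5.6154.
Lower quotas: Stonebridge 18, Oakdale 6, Ashgrove 6, Claybrook 7, Pinehurst 5 (sum 42, leaving 2 seats).
Remainders in descending order: Oakdale 0.6948, Pinehurst 0.6154, Stonebridge 0.3106, Ashgrove 0.2073, Claybrook 0.1718.
Largest remainders: Oakdale, Pinehurst receive the extra seats.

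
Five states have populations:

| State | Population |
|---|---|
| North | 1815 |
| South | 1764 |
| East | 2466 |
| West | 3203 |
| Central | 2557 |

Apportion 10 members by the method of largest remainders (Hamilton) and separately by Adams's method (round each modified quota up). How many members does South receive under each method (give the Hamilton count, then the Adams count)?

1 and 2

Hamilton: North 2, South 1, East 2, West 3, Central 2.
Adams: North 2, South 2, East 2, West 2, Central 2.
South gets 1 under Hamilton and 2 under Adams.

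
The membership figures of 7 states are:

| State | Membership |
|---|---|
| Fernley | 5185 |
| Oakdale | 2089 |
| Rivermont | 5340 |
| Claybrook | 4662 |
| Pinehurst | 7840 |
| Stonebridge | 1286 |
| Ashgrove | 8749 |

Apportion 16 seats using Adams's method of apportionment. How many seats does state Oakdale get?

1

Standard divisor 35151/16 ≈ 2196.938; standard quotas: Fernley 2.360, Oakdale 0.951, Rivermont 2.431, Claybrook 2.122, Pinehurst 3.569, Stonebridge 0.585, Ashgrove 3.982.
Rounding up gives 3, 1, 3, 3, 4, 1, 4 = 19 seats, so the divisor must be adjusted.
With modified divisor 2640: modified quotas Fernley 1.964, Oakdale 0.791, Rivermont 2.023, Claybrook 1.766, Pinehurst 2.970, Stonebridge 0.487, Ashgrove 3.314.
Rounding up: Fernley 2, Oakdale 1, Rivermont 3, Claybrook 2, Pinehurst 3, Stonebridge 1, Ashgrove 4 (total 16).
Oakdale receives 1.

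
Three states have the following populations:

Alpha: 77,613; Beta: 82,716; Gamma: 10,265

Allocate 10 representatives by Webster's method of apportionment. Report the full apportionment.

Alpha=4, Beta=5, Gamma=1

Standard divisor 170594/10 ≈ 17059.4; standard quotas: Alpha 4.550, Beta 4.849, Gamma 0.602.
Rounding to the nearest integer gives 5, 5, 1 = 11 seats, so the divisor must be adjusted.
With modified divisor 17800: modified quotas Alpha 4.360, Beta 4.647, Gamma 0.577.
Rounding to the nearest integer: Alpha 4, Beta 5, Gamma 1 (total 10).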